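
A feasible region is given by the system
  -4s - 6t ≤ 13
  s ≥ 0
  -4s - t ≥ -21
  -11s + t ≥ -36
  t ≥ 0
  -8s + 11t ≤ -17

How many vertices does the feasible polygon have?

3

Pairwise boundary intersections that survive every other constraint:
  (36/11, 0)
  (379/113, 101/113)
  (17/8, 0)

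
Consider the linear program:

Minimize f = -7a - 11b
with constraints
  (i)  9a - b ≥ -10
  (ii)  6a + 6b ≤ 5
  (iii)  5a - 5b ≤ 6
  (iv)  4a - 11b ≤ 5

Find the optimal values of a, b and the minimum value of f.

Extreme points and f = -7a - 11b:
  (-11/12, 7/4) → f = -77/6
  (-23/19, -17/19) → f = 348/19
  (17/18, -1/9) → f = -97/18

The optimum lies where 9a - b = -10 and 6a + 6b = 5.
Solving simultaneously gives a = -11/12, b = 7/4.

a = -11/12, b = 7/4, minimum f = -77/6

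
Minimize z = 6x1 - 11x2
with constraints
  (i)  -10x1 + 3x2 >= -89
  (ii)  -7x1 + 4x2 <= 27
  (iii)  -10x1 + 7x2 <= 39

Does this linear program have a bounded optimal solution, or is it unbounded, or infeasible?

bounded optimum

Extreme points and z = 6x1 - 11x2:
  (37/2, 32) → z = -241
  (-11/3, 1/3) → z = -77/3
The feasible region has finitely many vertices and no improving ray; the minimum is -241 at (37/2, 32).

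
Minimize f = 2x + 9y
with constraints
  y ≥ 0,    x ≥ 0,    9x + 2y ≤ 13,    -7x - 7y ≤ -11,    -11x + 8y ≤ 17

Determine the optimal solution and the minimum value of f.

x = 69/49, y = 8/49, minimum f = 30/7

Extreme points and f = 2x + 9y:
  (0, 11/7) → f = 99/7
  (0, 17/8) → f = 153/8
  (69/49, 8/49) → f = 30/7
  (35/47, 148/47) → f = 1402/47

The binding constraints are 9x + 2y = 13 and -7x - 7y = -11.
Solving simultaneously gives x = 69/49, y = 8/49.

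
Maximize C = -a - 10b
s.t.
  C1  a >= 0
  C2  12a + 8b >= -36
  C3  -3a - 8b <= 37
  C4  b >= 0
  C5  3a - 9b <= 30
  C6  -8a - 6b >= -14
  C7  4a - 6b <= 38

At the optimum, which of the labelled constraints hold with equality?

Corner points and C = -a - 10b:
  (0, 0) → C = 0
  (0, 7/3) → C = -70/3
  (7/4, 0) → C = -7/4

The maximum is at (0, 0). Substituting into each constraint, equality holds for C1 and C4; the remaining constraints have slack.

C1 and C4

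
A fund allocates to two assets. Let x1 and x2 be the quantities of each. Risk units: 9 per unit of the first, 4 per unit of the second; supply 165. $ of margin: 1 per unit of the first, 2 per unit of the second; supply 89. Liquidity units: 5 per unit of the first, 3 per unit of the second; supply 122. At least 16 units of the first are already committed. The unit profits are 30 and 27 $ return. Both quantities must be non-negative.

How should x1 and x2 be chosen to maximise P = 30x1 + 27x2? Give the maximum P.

x1 = 16, x2 = 21/4, maximum P = 2487/4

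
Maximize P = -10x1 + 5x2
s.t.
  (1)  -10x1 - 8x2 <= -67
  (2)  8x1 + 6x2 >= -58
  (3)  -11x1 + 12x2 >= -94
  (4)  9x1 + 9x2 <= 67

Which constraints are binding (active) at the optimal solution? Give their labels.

Extreme points and P = -10x1 + 5x2:
  (389/52, -203/208) → P = -1275/16
  (67/18, 67/18) → P = -335/18
  (550/69, -109/207) → P = -17045/207

The maximum is at (67/18, 67/18). Substituting into each constraint, equality holds for (1) and (4); the remaining constraints have slack.

(1) and (4)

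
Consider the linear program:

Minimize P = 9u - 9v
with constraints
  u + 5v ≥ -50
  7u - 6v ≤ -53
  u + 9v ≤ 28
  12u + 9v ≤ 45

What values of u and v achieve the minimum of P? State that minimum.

Feasible corners and P = 9u - 9v:
  (-565/41, -297/41) → P = -2412/41
  (-295/2, 39/2) → P = -1503
  (-103/23, 83/23) → P = -1674/23

The optimum lies where u + 5v = -50 and u + 9v = 28.
Solving simultaneously gives u = -295/2, v = 39/2.

u = -295/2, v = 39/2, minimum P = -1503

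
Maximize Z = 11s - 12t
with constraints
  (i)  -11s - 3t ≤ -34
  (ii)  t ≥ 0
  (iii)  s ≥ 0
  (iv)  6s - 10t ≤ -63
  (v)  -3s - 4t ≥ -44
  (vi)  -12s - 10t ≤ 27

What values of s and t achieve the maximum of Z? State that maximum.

Vertices and Z = 11s - 12t:
  (151/128, 897/128) → Z = -9103/128
  (4/35, 382/35) → Z = -908/7
  (94/27, 151/18) → Z = -1684/27

The optimum lies where 6s - 10t = -63 and -3s - 4t = -44.
Solving simultaneously gives s = 94/27, t = 151/18.

s = 94/27, t = 151/18, maximum Z = -1684/27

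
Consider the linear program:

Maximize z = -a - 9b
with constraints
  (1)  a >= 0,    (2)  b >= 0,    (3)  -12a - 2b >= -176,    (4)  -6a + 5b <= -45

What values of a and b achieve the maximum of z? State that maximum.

a = 15/2, b = 0, maximum z = -15/2

Vertices and z = -a - 9b:
  (44/3, 0) → z = -44/3
  (15/2, 0) → z = -15/2
  (485/36, 43/6) → z = -2807/36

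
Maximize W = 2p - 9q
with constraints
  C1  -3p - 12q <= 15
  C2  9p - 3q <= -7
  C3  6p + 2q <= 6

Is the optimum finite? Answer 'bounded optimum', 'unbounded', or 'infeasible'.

bounded optimum

Vertices and W = 2p - 9q:
  (-43/39, -38/39) → W = 256/39
  (1/9, 8/3) → W = -214/9
The feasible region has finitely many vertices and no improving ray; the maximum is 256/39 at (-43/39, -38/39).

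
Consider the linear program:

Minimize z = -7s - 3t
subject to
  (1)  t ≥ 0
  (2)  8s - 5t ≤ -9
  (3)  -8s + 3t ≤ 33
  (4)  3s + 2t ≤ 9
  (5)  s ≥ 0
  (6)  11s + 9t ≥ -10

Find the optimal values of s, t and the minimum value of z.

s = 27/31, t = 99/31, minimum z = -486/31

At the optimal vertex, 8s - 5t = -9 and 3s + 2t = 9.
Solving simultaneously gives s = 27/31, t = 99/31.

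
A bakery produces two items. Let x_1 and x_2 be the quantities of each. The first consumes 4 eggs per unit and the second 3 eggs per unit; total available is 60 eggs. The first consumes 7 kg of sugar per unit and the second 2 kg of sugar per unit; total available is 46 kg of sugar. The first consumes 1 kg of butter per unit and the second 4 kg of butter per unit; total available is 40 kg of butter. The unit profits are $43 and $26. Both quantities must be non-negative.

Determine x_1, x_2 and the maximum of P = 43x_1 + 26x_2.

x_1 = 4, x_2 = 9, maximum P = 406

Corner points and P = 43x_1 + 26x_2:
  (0, 0) → P = 0
  (0, 10) → P = 260
  (46/7, 0) → P = 1978/7
  (4, 9) → P = 406

The binding constraints are 7x_1 + 2x_2 = 46 and x_1 + 4x_2 = 40.
Solving simultaneously gives x_1 = 4, x_2 = 9.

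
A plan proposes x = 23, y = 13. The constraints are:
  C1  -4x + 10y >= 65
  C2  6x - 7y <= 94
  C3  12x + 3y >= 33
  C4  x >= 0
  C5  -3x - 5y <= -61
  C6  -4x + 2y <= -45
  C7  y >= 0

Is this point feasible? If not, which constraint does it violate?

Constraint C1: -4x + 10y = 38, which is not ≥ 65. All other constraints are satisfied.

not feasible — violates C1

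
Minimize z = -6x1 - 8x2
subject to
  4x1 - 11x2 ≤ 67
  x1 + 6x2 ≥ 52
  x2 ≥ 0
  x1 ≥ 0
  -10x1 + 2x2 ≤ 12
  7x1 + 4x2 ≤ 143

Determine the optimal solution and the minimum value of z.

x1 = 119/27, x2 = 757/27, minimum z = -6770/27

Corner points and z = -6x1 - 8x2:
  (16/31, 266/31) → z = -2224/31
  (325/19, 221/38) → z = -2834/19
  (119/27, 757/27) → z = -6770/27

The binding constraints are -10x1 + 2x2 = 12 and 7x1 + 4x2 = 143.
Solving simultaneously gives x1 = 119/27, x2 = 757/27.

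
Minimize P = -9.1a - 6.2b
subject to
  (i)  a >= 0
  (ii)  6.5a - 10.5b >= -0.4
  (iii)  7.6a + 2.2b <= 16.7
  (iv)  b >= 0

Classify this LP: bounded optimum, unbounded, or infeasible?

bounded optimum

Corner points and P = -9.1a - 6.2b:
  (0, 4/105) → P = -124/525
  (0, 0) → P = 0
  (17447/9410, 11159/9410) → P = -455907/18820
  (167/76, 0) → P = -15197/760
The feasible region has finitely many vertices and no improving ray; the minimum is -455907/18820 at (17447/9410, 11159/9410).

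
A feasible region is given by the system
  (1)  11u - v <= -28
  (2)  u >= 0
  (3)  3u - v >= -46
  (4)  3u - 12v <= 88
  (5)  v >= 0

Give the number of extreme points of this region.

3

The feasible vertices (each the meet of two boundaries and inside every other half-plane) are:
  (0, 28)
  (9/4, 211/4)
  (0, 46)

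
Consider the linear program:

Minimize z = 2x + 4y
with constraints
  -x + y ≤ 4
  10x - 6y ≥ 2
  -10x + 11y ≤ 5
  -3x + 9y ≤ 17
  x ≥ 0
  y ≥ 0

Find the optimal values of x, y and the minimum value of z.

x = 1/5, y = 0, minimum z = 2/5

The feasible region is unbounded (it extends along (3, 1), (1, 0)), but z strictly increases along every unbounded feasible direction, so there is no improving ray and the minimum is attained at a vertex.

At the optimal vertex, 10x - 6y = 2 and y = 0.
Solving simultaneously gives x = 1/5, y = 0.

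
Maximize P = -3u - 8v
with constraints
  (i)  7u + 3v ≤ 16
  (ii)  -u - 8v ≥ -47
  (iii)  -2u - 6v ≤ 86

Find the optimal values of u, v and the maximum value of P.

u = -97, v = 18, maximum P = 147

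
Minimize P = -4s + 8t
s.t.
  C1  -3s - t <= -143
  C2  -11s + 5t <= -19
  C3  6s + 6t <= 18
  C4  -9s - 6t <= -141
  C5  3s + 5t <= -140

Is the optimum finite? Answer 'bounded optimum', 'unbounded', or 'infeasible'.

unbounded

From the feasible point (239/3, -96), moving in the direction (6, -6) keeps every constraint satisfied while P decreases without bound.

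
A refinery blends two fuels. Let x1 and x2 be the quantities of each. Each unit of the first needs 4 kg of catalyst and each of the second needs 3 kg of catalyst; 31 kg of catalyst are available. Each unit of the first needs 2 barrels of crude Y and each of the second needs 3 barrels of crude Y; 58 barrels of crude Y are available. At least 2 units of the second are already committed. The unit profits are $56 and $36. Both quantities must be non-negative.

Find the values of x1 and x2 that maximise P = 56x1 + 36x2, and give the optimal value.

Extreme points and P = 56x1 + 36x2:
  (0, 31/3) → P = 372
  (0, 2) → P = 72
  (25/4, 2) → P = 422

The binding constraints are 4x1 + 3x2 = 31 and x2 = 2.
Solving simultaneously gives x1 = 25/4, x2 = 2.

x1 = 25/4, x2 = 2, maximum P = 422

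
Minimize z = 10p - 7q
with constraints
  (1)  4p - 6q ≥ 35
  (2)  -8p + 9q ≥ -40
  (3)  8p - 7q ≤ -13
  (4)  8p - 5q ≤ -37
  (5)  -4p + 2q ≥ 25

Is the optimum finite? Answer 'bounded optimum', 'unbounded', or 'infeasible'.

From the feasible point (-323/20, -83/5), moving in the direction (-9, -8) keeps every constraint satisfied while z decreases without bound.

unbounded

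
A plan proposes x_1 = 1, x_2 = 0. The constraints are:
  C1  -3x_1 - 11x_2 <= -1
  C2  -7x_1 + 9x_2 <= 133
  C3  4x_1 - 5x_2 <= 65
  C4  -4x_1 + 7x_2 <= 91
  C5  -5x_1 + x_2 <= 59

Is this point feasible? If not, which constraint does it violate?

feasible

C1: -3 ≤ -1 ✓
C2: -7 ≤ 133 ✓
C3: 4 ≤ 65 ✓
C4: -4 ≤ 91 ✓
C5: -5 ≤ 59 ✓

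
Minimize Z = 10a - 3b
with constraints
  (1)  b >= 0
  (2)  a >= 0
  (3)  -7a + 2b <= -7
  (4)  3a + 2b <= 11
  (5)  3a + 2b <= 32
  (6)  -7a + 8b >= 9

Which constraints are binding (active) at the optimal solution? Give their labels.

Vertices and Z = 10a - 3b:
  (9/5, 14/5) → Z = 48/5
  (37/21, 8/3) → Z = 202/21
  (35/19, 52/19) → Z = 194/19

The minimum is at (9/5, 14/5). Substituting into each constraint, equality holds for (3) and (4); the remaining constraints have slack.

(3) and (4)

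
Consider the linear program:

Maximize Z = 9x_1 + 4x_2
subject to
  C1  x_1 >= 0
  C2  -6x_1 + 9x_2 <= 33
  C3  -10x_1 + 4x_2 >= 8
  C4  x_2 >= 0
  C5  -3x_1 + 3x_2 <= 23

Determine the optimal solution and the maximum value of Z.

Vertices and Z = 9x_1 + 4x_2:
  (0, 11/3) → Z = 44/3
  (0, 2) → Z = 8
  (10/11, 47/11) → Z = 278/11

At the optimal vertex, -6x_1 + 9x_2 = 33 and -10x_1 + 4x_2 = 8.
Solving simultaneously gives x_1 = 10/11, x_2 = 47/11.

x_1 = 10/11, x_2 = 47/11, maximum Z = 278/11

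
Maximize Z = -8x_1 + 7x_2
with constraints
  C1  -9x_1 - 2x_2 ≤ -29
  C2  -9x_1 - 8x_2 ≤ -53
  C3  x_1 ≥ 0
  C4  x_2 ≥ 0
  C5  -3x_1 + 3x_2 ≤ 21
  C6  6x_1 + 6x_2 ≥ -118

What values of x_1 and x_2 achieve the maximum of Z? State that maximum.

Feasible corners and Z = -8x_1 + 7x_2:
  (7/3, 4) → Z = 28/3
  (15/11, 92/11) → Z = 524/11
  (53/9, 0) → Z = -424/9
The feasible region is unbounded (it extends along (1, 1), (1, 0)), but Z strictly decreases along every unbounded feasible direction, so there is no improving ray and the maximum is attained at a vertex.

The binding constraints are -9x_1 - 2x_2 = -29 and -3x_1 + 3x_2 = 21.
Solving simultaneously gives x_1 = 15/11, x_2 = 92/11.

x_1 = 15/11, x_2 = 92/11, maximum Z = 524/11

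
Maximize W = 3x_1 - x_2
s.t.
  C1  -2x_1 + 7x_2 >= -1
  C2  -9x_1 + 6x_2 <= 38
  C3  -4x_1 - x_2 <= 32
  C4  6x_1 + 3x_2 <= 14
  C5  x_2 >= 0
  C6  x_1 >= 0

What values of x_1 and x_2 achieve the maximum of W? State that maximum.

Feasible corners and W = 3x_1 - x_2:
  (101/48, 11/24) → W = 281/48
  (1/2, 0) → W = 3/2
  (0, 14/3) → W = -14/3
  (0, 0) → W = 0

The optimum lies where -2x_1 + 7x_2 = -1 and 6x_1 + 3x_2 = 14.
Solving simultaneously gives x_1 = 101/48, x_2 = 11/24.

x_1 = 101/48, x_2 = 11/24, maximum W = 281/48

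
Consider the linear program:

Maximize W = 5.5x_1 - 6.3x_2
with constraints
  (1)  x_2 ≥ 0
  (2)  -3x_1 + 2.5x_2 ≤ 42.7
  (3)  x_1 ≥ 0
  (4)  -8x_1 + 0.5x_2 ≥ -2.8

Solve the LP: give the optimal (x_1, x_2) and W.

x_1 = 0.35, x_2 = 0, maximum W = 1.925

Feasible corners and W = 5.5x_1 - 6.3x_2:
  (0, 0) → W = 0
  (7/20, 0) → W = 77/40
  (0, 427/25) → W = -26901/250
  (567/370, 700/37) → W = -81963/740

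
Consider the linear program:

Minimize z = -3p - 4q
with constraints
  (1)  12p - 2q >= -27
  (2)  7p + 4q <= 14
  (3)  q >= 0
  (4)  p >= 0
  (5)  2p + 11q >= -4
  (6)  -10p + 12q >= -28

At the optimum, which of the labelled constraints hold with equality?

(2) and (4)

Vertices and z = -3p - 4q:
  (2, 0) → z = -6
  (0, 7/2) → z = -14
  (0, 0) → z = 0

The minimum is at (0, 7/2). Substituting into each constraint, equality holds for (2) and (4); the remaining constraints have slack.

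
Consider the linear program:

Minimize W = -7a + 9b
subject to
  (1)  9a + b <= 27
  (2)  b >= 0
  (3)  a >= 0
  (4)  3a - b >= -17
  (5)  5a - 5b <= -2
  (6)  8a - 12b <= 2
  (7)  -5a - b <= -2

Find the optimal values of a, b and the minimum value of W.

Corner points and W = -7a + 9b:
  (5/6, 39/2) → W = 509/3
  (133/50, 153/50) → W = 223/25
  (0, 17) → W = 153
  (0, 2) → W = 18
  (4/15, 2/3) → W = 62/15

a = 4/15, b = 2/3, minimum W = 62/15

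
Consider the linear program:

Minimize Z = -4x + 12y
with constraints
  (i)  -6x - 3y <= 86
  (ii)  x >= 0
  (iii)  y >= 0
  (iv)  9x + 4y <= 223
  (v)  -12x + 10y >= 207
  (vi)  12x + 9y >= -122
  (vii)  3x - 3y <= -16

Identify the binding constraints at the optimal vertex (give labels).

(ii) and (v)

Feasible corners and Z = -4x + 12y:
  (0, 223/4) → Z = 669
  (0, 207/10) → Z = 1242/5
  (701/69, 1513/46) → Z = 24430/69

The minimum is at (0, 207/10). Substituting into each constraint, equality holds for (ii) and (v); the remaining constraints have slack.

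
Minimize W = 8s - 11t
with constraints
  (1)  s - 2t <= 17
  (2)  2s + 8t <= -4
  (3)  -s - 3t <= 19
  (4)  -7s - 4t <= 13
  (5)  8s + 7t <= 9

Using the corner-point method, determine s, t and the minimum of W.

Feasible corners and W = 8s - 11t:
  (13/5, -36/5) → W = 100
  (137/23, -127/23) → W = 2493/23
  (-11/6, -1/24) → W = -341/24
  (2, -1) → W = 27
  (37/17, -120/17) → W = 1616/17

s = -11/6, t = -1/24, minimum W = -341/24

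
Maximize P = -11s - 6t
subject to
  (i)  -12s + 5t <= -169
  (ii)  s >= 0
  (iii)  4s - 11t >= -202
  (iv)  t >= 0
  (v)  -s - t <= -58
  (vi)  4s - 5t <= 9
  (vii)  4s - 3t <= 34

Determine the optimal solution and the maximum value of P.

s = 436/15, t = 434/15, maximum P = -1480/3

Feasible corners and P = -11s - 6t:
  (436/15, 434/15) → P = -1480/3
  (245/8, 59/2) → P = -4111/8
  (208/7, 198/7) → P = -3476/7

The optimum lies where 4s - 11t = -202 and -s - t = -58.
Solving simultaneously gives s = 436/15, t = 434/15.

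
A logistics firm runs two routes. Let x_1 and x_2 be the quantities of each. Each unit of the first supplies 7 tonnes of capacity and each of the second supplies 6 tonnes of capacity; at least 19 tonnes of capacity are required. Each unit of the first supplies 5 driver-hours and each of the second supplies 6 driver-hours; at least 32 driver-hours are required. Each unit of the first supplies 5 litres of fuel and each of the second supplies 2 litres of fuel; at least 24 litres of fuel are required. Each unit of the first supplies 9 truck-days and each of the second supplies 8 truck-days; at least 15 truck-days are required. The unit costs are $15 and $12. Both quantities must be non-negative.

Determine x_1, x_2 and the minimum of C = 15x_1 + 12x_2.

x_1 = 4, x_2 = 2, minimum C = 84

The feasible region is unbounded (it extends along (0, 1), (1, 0)), but C strictly increases along every unbounded feasible direction, so there is no improving ray and the minimum is attained at a vertex.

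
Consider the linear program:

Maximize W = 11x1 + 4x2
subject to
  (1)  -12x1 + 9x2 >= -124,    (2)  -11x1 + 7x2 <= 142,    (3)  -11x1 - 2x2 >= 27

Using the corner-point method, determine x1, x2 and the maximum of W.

x1 = -43/9, x2 = 115/9, maximum W = -13/9

Corner points and W = 11x1 + 4x2:
  (-2146/15, -3068/15) → W = -35878/15
  (5/123, -1688/123) → W = -6697/123
  (-43/9, 115/9) → W = -13/9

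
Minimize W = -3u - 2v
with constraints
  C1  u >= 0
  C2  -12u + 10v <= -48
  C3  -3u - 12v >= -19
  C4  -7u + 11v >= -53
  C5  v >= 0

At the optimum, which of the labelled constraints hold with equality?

C3 and C5

Feasible corners and W = -3u - 2v:
  (383/87, 14/29) → W = -411/29
  (4, 0) → W = -12
  (19/3, 0) → W = -19

The minimum is at (19/3, 0). Substituting into each constraint, equality holds for C3 and C5; the remaining constraints have slack.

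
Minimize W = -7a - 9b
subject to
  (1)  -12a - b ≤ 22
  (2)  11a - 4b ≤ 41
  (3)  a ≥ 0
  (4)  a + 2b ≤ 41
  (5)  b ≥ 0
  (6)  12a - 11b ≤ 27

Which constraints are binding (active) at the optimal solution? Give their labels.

Extreme points and W = -7a - 9b:
  (123/13, 205/13) → W = -2706/13
  (343/73, 195/73) → W = -4156/73
  (0, 41/2) → W = -369/2
  (0, 0) → W = 0
  (9/4, 0) → W = -63/4

The minimum is at (123/13, 205/13). Substituting into each constraint, equality holds for (2) and (4); the remaining constraints have slack.

(2) and (4)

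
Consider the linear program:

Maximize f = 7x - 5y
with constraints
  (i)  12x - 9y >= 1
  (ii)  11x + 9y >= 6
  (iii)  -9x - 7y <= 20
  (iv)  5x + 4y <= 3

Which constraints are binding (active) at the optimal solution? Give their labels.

(ii) and (iv)

Extreme points and f = 7x - 5y:
  (7/23, 61/207) → f = 136/207
  (1/3, 1/3) → f = 2/3
  (3, -3) → f = 36

The maximum is at (3, -3). Substituting into each constraint, equality holds for (ii) and (iv); the remaining constraints have slack.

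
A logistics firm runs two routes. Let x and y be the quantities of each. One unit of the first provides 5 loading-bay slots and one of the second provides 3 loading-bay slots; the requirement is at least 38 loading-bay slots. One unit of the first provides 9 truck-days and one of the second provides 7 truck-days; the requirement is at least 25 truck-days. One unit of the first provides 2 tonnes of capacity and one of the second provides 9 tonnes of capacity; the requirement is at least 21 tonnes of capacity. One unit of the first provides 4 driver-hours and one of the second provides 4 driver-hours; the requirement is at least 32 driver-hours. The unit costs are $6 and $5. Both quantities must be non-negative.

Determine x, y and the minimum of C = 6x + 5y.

x = 7, y = 1, minimum C = 47

Vertices and C = 6x + 5y:
  (0, 38/3) → C = 190/3
  (21/2, 0) → C = 63
  (7, 1) → C = 47
  (51/7, 5/7) → C = 331/7
The feasible region is unbounded (it extends along (0, 1), (1, 0)), but C strictly increases along every unbounded feasible direction, so there is no improving ray and the minimum is attained at a vertex.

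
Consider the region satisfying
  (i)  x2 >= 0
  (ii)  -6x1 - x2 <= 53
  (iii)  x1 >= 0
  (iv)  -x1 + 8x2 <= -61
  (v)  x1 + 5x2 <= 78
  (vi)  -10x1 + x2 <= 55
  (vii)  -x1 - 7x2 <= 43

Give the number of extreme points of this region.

3

The feasible vertices (each the meet of two boundaries and inside every other half-plane) are:
  (61, 0)
  (78, 0)
  (929/13, 17/13)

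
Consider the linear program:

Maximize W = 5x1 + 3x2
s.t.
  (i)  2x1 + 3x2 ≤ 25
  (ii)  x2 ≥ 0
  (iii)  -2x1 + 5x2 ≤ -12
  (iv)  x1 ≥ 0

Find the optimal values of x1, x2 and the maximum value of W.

x1 = 25/2, x2 = 0, maximum W = 125/2

Feasible corners and W = 5x1 + 3x2:
  (25/2, 0) → W = 125/2
  (161/16, 13/8) → W = 883/16
  (6, 0) → W = 30

The binding constraints are 2x1 + 3x2 = 25 and x2 = 0.
Solving simultaneously gives x1 = 25/2, x2 = 0.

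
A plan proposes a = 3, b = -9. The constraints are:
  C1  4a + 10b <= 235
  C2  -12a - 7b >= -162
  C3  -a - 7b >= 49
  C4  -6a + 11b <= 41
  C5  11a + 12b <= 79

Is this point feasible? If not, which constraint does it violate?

feasible

C1: -78 ≤ 235 ✓
C2: 27 ≥ -162 ✓
C3: 60 ≥ 49 ✓
C4: -117 ≤ 41 ✓
C5: -75 ≤ 79 ✓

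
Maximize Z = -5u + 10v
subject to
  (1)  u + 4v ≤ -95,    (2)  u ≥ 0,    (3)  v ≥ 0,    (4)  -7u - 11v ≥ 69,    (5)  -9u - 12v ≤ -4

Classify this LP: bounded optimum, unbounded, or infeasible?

The boundaries -7u - 11v = 69 and -9u - 12v = -4 meet at (872/15, -649/15), but that point violates v ≥ 0. Every candidate vertex is excluded by some other constraint, so the feasible region is empty.

infeasible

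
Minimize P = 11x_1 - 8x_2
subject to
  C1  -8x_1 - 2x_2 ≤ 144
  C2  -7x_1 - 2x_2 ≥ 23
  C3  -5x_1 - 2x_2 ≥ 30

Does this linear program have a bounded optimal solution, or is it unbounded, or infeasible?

bounded optimum

Feasible corners and P = 11x_1 - 8x_2:
  (-38, 80) → P = -1058
  (7/2, -95/4) → P = 457/2
The feasible region has finitely many vertices and no improving ray; the minimum is -1058 at (-38, 80).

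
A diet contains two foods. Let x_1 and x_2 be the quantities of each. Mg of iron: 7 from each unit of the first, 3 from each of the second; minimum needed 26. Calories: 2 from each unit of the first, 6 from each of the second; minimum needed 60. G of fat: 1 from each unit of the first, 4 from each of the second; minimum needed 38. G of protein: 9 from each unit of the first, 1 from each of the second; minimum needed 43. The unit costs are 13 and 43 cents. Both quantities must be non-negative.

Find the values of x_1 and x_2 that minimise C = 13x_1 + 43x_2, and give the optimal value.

Corner points and C = 13x_1 + 43x_2:
  (0, 43) → C = 1849
  (38, 0) → C = 494
  (6, 8) → C = 422
  (99/26, 227/26) → C = 5524/13
The feasible region is unbounded (it extends along (0, 1), (1, 0)), but C strictly increases along every unbounded feasible direction, so there is no improving ray and the minimum is attained at a vertex.

The binding constraints are 2x_1 + 6x_2 = 60 and x_1 + 4x_2 = 38.
Solving simultaneously gives x_1 = 6, x_2 = 8.

x_1 = 6, x_2 = 8, minimum C = 422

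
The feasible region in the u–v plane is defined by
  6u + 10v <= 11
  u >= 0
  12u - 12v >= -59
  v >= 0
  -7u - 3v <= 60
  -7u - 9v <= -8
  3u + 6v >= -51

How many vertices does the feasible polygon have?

4

Intersecting each pair of boundary lines and keeping only the points that satisfy every inequality leaves:
  (0, 11/10)
  (11/6, 0)
  (0, 8/9)
  (8/7, 0)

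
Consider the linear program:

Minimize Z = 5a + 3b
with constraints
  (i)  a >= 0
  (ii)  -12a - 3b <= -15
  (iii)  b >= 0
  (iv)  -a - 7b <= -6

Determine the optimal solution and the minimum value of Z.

Feasible corners and Z = 5a + 3b:
  (0, 5) → Z = 15
  (29/27, 19/27) → Z = 202/27
  (6, 0) → Z = 30
The feasible region is unbounded (it extends along (0, 1), (1, 0)), but Z strictly increases along every unbounded feasible direction, so there is no improving ray and the minimum is attained at a vertex.

a = 29/27, b = 19/27, minimum Z = 202/27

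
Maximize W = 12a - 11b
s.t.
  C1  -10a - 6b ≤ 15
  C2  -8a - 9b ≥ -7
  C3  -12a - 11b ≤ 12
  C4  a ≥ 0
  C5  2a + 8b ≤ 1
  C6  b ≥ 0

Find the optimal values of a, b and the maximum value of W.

a = 1/2, b = 0, maximum W = 6

Corner points and W = 12a - 11b:
  (0, 1/8) → W = -11/8
  (0, 0) → W = 0
  (1/2, 0) → W = 6

The binding constraints are 2a + 8b = 1 and b = 0.
Solving simultaneously gives a = 1/2, b = 0.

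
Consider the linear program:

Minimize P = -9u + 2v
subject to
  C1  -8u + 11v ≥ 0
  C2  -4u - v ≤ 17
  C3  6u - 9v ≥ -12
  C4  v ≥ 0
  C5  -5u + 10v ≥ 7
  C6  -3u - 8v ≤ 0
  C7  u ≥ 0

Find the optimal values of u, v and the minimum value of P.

u = 22, v = 16, minimum P = -166

Vertices and P = -9u + 2v:
  (22, 16) → P = -166
  (77/25, 56/25) → P = -581/25
  (0, 4/3) → P = 8/3
  (0, 7/10) → P = 7/5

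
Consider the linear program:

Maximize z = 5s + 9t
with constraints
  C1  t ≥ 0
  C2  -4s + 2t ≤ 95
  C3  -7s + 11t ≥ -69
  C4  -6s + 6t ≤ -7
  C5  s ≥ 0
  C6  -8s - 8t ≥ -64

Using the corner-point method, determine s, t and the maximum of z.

Feasible corners and z = 5s + 9t:
  (7/6, 0) → z = 35/6
  (8, 0) → z = 40
  (55/12, 41/12) → z = 161/3

s = 55/12, t = 41/12, maximum z = 161/3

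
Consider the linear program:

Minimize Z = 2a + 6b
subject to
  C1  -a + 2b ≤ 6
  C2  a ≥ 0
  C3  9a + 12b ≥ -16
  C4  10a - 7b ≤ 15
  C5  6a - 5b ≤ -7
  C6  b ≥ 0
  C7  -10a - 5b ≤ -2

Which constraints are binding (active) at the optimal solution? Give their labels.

C2 and C5

Extreme points and Z = 2a + 6b:
  (0, 3) → Z = 18
  (16/7, 29/7) → Z = 206/7
  (0, 7/5) → Z = 42/5

The minimum is at (0, 7/5). Substituting into each constraint, equality holds for C2 and C5; the remaining constraints have slack.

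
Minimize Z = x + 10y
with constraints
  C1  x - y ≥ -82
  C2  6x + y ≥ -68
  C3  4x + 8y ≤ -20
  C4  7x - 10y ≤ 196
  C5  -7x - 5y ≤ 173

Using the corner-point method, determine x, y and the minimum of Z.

x = -50/7, y = -123/5, minimum Z = -1772/7

Extreme points and Z = x + 10y:
  (-131/11, 38/11) → Z = 249/11
  (-167/23, -562/23) → Z = -5787/23
  (57/4, -77/8) → Z = -82
  (-50/7, -123/5) → Z = -1772/7

At the optimal vertex, 7x - 10y = 196 and -7x - 5y = 173.
Solving simultaneously gives x = -50/7, y = -123/5.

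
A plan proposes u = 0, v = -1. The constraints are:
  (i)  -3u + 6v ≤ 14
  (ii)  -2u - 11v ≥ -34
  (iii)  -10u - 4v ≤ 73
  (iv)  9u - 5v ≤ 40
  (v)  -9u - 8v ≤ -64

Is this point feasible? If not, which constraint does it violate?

not feasible — violates (v)

Constraint (v): -9u - 8v = 8, which is not ≤ -64. All other constraints are satisfied.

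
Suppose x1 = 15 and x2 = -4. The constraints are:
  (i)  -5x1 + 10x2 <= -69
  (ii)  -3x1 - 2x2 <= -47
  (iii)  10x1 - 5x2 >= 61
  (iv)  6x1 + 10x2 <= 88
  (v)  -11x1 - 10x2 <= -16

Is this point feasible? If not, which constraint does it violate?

Constraint (ii): -3x1 - 2x2 = -37, which is not ≤ -47. All other constraints are satisfied.

not feasible — violates (ii)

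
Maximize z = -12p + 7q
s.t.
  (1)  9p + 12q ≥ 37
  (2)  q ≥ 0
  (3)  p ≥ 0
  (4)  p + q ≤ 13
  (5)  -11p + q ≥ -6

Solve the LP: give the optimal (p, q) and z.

Corner points and z = -12p + 7q:
  (0, 37/12) → z = 259/12
  (109/141, 353/141) → z = 1163/141
  (0, 13) → z = 91
  (19/12, 137/12) → z = 731/12

The optimum lies where p = 0 and p + q = 13.
Solving simultaneously gives p = 0, q = 13.

p = 0, q = 13, maximum z = 91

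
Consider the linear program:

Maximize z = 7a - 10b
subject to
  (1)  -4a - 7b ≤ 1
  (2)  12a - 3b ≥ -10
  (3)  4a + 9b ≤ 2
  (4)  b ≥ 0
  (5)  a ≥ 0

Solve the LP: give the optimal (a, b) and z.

Feasible corners and z = 7a - 10b:
  (1/2, 0) → z = 7/2
  (0, 2/9) → z = -20/9
  (0, 0) → z = 0

The binding constraints are 4a + 9b = 2 and b = 0.
Solving simultaneously gives a = 1/2, b = 0.

a = 1/2, b = 0, maximum z = 7/2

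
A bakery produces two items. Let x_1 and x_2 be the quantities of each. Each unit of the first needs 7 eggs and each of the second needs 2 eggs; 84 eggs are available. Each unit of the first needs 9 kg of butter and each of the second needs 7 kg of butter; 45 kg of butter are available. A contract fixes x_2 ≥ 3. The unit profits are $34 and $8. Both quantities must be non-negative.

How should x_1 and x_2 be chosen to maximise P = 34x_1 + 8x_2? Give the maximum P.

Vertices and P = 34x_1 + 8x_2:
  (0, 45/7) → P = 360/7
  (0, 3) → P = 24
  (8/3, 3) → P = 344/3

x_1 = 8/3, x_2 = 3, maximum P = 344/3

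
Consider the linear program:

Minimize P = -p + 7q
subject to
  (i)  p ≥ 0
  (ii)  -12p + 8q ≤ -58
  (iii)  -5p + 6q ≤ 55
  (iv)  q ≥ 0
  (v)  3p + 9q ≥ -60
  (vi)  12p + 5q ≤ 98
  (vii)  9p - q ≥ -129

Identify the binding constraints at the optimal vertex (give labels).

(iv) and (vi)

Vertices and P = -p + 7q:
  (29/6, 0) → P = -29/6
  (179/26, 40/13) → P = 381/26
  (49/6, 0) → P = -49/6

The minimum is at (49/6, 0). Substituting into each constraint, equality holds for (iv) and (vi); the remaining constraints have slack.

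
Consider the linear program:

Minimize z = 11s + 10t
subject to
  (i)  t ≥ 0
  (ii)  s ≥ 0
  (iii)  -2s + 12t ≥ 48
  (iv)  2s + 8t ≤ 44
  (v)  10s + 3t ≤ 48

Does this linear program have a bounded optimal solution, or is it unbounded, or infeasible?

bounded optimum

Corner points and z = 11s + 10t:
  (0, 4) → z = 40
  (0, 11/2) → z = 55
  (24/7, 32/7) → z = 584/7
  (126/37, 172/37) → z = 3106/37
The feasible region has finitely many vertices and no improving ray; the minimum is 40 at (0, 4).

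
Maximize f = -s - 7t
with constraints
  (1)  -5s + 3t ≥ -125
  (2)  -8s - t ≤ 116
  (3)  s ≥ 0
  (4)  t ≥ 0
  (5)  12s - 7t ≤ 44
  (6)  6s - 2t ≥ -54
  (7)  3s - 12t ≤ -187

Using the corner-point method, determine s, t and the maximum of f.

Vertices and f = -s - 7t:
  (0, 27) → f = -189
  (0, 187/12) → f = -1309/12
  (1837/123, 792/41) → f = -18469/123
The feasible region is unbounded (it extends along (7, 12), (1, 3)), but f strictly decreases along every unbounded feasible direction, so there is no improving ray and the maximum is attained at a vertex.

The optimum lies where s = 0 and 3s - 12t = -187.
Solving simultaneously gives s = 0, t = 187/12.

s = 0, t = 187/12, maximum f = -1309/12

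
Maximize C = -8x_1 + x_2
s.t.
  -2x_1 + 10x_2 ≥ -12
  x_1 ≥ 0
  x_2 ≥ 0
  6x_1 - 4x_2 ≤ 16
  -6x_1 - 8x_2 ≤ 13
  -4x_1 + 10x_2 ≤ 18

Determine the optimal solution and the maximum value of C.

x_1 = 0, x_2 = 9/5, maximum C = 9/5

Corner points and C = -8x_1 + x_2:
  (0, 0) → C = 0
  (0, 9/5) → C = 9/5
  (8/3, 0) → C = -64/3
  (58/11, 43/11) → C = -421/11

The optimum lies where x_1 = 0 and -4x_1 + 10x_2 = 18.
Solving simultaneously gives x_1 = 0, x_2 = 9/5.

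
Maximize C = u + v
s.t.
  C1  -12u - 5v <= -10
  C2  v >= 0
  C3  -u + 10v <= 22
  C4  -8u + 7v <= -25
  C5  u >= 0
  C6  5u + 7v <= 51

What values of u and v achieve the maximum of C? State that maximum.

Extreme points and C = u + v:
  (25/8, 0) → C = 25/8
  (51/5, 0) → C = 51/5
  (404/73, 201/73) → C = 605/73
  (356/57, 161/57) → C = 517/57

At the optimal vertex, v = 0 and 5u + 7v = 51.
Solving simultaneously gives u = 51/5, v = 0.

u = 51/5, v = 0, maximum C = 51/5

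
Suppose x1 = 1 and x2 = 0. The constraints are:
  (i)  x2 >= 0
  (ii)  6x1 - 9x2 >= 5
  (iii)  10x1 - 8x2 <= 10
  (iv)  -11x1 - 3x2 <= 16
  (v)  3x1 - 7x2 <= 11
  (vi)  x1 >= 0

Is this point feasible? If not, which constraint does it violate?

feasible

(i): 0 ≥ 0 ✓
(ii): 6 ≥ 5 ✓
(iii): 10 ≤ 10 ✓
(iv): -11 ≤ 16 ✓
(v): 3 ≤ 11 ✓
(vi): 1 ≥ 0 ✓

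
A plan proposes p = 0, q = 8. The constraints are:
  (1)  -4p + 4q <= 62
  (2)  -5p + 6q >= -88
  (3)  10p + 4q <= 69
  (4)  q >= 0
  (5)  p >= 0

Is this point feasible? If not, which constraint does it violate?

(1): 32 ≤ 62 ✓
(2): 48 ≥ -88 ✓
(3): 32 ≤ 69 ✓
(4): 8 ≥ 0 ✓
(5): 0 ≥ 0 ✓

feasible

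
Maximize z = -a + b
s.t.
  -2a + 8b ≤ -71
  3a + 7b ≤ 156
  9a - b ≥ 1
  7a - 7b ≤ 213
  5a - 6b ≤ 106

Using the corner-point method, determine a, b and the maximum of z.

a = -9/10, b = -91/10, maximum z = -41/5

Vertices and z = -a + b:
  (-9/10, -91/10) → z = -41/5
  (211/14, -143/28) → z = -565/28
  (-100/49, -949/49) → z = -849/49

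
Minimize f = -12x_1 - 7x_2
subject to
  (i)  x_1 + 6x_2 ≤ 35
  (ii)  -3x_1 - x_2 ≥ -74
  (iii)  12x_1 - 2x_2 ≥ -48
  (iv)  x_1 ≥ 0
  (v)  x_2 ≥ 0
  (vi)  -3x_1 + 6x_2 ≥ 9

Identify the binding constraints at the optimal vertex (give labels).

(i) and (vi)

Vertices and f = -12x_1 - 7x_2:
  (0, 35/6) → f = -245/6
  (13/2, 19/4) → f = -445/4
  (0, 3/2) → f = -21/2

The minimum is at (13/2, 19/4). Substituting into each constraint, equality holds for (i) and (vi); the remaining constraints have slack.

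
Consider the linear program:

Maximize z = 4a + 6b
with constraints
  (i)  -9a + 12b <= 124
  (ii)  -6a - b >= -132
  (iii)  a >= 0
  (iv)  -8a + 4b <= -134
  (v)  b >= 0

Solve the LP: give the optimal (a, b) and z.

a = 331/16, b = 63/8, maximum z = 130

Corner points and z = 4a + 6b:
  (331/16, 63/8) → z = 130
  (22, 0) → z = 88
  (67/4, 0) → z = 67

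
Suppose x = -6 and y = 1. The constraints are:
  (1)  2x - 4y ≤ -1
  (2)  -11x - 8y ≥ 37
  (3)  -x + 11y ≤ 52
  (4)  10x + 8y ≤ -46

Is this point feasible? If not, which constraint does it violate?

feasible

(1): -16 ≤ -1 ✓
(2): 58 ≥ 37 ✓
(3): 17 ≤ 52 ✓
(4): -52 ≤ -46 ✓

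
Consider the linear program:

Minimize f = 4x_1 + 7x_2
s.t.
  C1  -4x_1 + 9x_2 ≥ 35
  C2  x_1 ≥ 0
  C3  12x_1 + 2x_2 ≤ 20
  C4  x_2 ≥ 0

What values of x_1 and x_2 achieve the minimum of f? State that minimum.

Vertices and f = 4x_1 + 7x_2:
  (0, 35/9) → f = 245/9
  (55/58, 125/29) → f = 985/29
  (0, 10) → f = 70

x_1 = 0, x_2 = 35/9, minimum f = 245/9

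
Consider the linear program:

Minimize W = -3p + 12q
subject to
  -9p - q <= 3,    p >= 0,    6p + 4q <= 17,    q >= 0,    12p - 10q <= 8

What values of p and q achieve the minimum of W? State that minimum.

Corner points and W = -3p + 12q:
  (0, 17/4) → W = 51
  (0, 0) → W = 0
  (101/54, 13/9) → W = 211/18
  (2/3, 0) → W = -2

p = 2/3, q = 0, minimum W = -2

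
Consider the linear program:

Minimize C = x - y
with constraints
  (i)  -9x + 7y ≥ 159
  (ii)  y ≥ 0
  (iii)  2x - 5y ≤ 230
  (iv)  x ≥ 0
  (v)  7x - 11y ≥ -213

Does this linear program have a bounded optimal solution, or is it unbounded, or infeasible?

infeasible

The boundaries -9x + 7y = 159 and y = 0 meet at (-53/3, 0), but that point violates x ≥ 0. Every candidate vertex is excluded by some other constraint, so the feasible region is empty.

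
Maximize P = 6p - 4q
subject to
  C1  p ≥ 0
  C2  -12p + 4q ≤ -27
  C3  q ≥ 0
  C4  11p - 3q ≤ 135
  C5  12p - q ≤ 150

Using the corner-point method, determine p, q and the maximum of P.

The optimum lies where q = 0 and 11p - 3q = 135.
Solving simultaneously gives p = 135/11, q = 0.

p = 135/11, q = 0, maximum P = 810/11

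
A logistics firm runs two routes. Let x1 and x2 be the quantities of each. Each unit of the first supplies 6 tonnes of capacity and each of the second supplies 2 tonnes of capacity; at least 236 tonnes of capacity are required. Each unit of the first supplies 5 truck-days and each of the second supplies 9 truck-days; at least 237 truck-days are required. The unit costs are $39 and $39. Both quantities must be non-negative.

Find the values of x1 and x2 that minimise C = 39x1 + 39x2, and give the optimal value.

Extreme points and C = 39x1 + 39x2:
  (0, 118) → C = 4602
  (237/5, 0) → C = 9243/5
  (75/2, 11/2) → C = 1677
The feasible region is unbounded (it extends along (0, 1), (1, 0)), but C strictly increases along every unbounded feasible direction, so there is no improving ray and the minimum is attained at a vertex.

x1 = 75/2, x2 = 11/2, minimum C = 1677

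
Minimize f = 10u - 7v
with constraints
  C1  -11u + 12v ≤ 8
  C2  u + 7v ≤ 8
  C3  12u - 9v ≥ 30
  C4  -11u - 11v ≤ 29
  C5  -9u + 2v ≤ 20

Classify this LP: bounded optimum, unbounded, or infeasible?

bounded optimum

Corner points and f = 10u - 7v:
  (94/31, 22/31) → f = 786/31
  (23/77, -226/77) → f = 1812/77
The feasible region has finitely many vertices and no improving ray; the minimum is 1812/77 at (23/77, -226/77).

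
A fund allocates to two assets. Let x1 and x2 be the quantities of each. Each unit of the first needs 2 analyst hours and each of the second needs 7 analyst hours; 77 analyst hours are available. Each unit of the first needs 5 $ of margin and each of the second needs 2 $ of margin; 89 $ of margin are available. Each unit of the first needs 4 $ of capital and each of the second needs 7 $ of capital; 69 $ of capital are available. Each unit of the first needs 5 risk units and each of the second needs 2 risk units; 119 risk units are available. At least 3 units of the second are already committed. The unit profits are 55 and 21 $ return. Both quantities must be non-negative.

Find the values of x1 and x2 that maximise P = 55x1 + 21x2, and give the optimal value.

x1 = 12, x2 = 3, maximum P = 723

Vertices and P = 55x1 + 21x2:
  (0, 69/7) → P = 207
  (0, 3) → P = 63
  (12, 3) → P = 723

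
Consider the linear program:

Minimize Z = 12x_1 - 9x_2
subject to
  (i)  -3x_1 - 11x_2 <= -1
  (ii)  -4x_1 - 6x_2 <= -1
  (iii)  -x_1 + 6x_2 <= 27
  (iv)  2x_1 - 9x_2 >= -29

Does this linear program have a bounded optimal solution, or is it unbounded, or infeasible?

Feasible corners and Z = 12x_1 - 9x_2:
  (5/26, 1/26) → Z = 51/26
  (-55/16, 59/24) → Z = -507/8
  (23, 25/3) → Z = 201
The feasible region has finitely many vertices and no improving ray; the minimum is -507/8 at (-55/16, 59/24).

bounded optimum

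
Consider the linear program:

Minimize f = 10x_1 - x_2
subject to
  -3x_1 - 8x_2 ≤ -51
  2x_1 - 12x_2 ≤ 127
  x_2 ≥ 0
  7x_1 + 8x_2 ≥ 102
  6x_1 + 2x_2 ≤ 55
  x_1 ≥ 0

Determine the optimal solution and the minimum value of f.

Corner points and f = 10x_1 - x_2:
  (118/17, 227/34) → f = 2133/34
  (0, 51/4) → f = -51/4
  (0, 55/2) → f = -55/2

The optimum lies where 6x_1 + 2x_2 = 55 and x_1 = 0.
Solving simultaneously gives x_1 = 0, x_2 = 55/2.

x_1 = 0, x_2 = 55/2, minimum f = -55/2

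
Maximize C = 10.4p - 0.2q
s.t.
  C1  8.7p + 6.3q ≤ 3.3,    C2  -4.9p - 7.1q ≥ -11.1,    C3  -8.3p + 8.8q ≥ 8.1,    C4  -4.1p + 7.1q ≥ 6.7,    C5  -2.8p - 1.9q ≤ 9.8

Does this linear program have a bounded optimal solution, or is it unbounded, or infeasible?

Corner points and C = 10.4p - 0.2q:
  (-155/103, 268/103) → C = -8328/515
  (-313/1460, 1197/1460) → C = -17473/7300
  (-9067/1057, 1130/151) → C = -479394/5285
  (-8231/2767, -2142/2767) → C = -85174/2767
The feasible region has finitely many vertices and no improving ray; the maximum is -17473/7300 at (-313/1460, 1197/1460).

bounded optimum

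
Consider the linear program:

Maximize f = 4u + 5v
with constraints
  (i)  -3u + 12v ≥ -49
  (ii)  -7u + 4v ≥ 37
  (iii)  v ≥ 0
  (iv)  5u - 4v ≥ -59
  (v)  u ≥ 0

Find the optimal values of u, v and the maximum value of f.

The binding constraints are -7u + 4v = 37 and 5u - 4v = -59.
Solving simultaneously gives u = 11, v = 57/2.

u = 11, v = 57/2, maximum f = 373/2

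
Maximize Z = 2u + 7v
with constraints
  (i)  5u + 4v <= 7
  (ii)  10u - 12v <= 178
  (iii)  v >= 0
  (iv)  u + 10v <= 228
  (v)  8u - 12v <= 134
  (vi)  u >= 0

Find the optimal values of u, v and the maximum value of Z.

Feasible corners and Z = 2u + 7v:
  (7/5, 0) → Z = 14/5
  (0, 7/4) → Z = 49/4
  (0, 0) → Z = 0

u = 0, v = 7/4, maximum Z = 49/4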